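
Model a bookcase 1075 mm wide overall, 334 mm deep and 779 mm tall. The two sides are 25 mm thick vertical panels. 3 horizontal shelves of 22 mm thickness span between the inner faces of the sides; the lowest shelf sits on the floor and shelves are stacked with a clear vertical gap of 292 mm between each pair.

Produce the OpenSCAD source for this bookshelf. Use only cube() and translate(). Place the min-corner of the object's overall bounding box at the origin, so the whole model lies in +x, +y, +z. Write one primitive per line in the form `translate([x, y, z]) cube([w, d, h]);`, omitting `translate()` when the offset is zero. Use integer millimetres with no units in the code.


cube([25, 334, 779]);
translate([1050, 0, 0]) cube([25, 334, 779]);
translate([25, 0, 0]) cube([1025, 334, 22]);
translate([25, 0, 314]) cube([1025, 334, 22]);
translate([25, 0, 628]) cube([1025, 334, 22]);


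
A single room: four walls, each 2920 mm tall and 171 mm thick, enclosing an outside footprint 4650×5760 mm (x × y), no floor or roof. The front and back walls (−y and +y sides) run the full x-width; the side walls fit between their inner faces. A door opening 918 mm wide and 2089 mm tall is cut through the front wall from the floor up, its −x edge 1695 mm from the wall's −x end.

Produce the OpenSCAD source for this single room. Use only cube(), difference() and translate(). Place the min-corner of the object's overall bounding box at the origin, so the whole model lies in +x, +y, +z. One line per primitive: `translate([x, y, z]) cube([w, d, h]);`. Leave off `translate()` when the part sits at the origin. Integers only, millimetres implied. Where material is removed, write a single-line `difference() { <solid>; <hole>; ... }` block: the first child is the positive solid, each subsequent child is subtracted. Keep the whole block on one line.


difference() { cube([4650, 171, 2920]); translate([1695, 0, 0]) cube([918, 171, 2089]); }
translate([0, 5589, 0]) cube([4650, 171, 2920]);
translate([0, 171, 0]) cube([171, 5418, 2920]);
translate([4479, 171, 0]) cube([171, 5418, 2920]);


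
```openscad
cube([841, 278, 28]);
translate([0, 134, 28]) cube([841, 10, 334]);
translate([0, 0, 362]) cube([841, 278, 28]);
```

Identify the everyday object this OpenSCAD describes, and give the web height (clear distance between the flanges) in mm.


An I-beam. The web height is 334 mm.

Two wide flanges with a thin centred web — an I-beam. Overall 390 mm minus two 28 mm flanges gives a web of 390 − 2·28 = 334 mm.


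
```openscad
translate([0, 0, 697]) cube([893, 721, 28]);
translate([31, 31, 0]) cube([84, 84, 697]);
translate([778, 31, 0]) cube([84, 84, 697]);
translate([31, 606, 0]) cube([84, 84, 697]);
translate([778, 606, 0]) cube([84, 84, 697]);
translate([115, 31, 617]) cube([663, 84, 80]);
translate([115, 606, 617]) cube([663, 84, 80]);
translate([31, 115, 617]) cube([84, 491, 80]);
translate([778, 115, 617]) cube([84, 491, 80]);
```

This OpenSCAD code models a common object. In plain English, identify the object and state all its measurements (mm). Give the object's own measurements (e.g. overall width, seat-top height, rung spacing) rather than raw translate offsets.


A rectangular dining table. The top is 893×721×28 mm with its upper surface at z = 725 mm. It stands on four 84×84 mm square legs, each inset 31 mm from the nearest pair of top edges, running from the floor to the underside of the top. Four apron rails, 84 mm thick and 80 mm tall, run between adjacent legs with their top edges flush with the underside of the top and their outer faces flush with the legs' outer faces.


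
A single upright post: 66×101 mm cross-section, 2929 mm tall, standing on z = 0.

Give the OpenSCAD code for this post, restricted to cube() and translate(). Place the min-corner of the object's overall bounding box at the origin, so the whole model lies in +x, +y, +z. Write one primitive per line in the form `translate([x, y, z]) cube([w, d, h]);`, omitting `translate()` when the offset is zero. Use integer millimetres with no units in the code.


cube([66, 101, 2929]);


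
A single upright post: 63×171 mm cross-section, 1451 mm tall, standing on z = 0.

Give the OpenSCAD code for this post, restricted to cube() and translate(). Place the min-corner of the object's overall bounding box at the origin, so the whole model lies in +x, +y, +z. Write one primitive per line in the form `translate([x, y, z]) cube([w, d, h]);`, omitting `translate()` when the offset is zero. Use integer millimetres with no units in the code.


cube([63, 171, 1451]);


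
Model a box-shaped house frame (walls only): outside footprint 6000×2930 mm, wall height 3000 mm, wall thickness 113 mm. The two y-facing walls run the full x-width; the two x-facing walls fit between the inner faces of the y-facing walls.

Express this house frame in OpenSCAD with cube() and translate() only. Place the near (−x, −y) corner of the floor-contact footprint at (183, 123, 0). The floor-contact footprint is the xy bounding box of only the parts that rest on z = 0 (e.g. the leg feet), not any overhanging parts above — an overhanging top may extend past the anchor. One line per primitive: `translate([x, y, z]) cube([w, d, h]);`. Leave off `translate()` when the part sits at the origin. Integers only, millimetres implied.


translate([183, 123, 0]) cube([6000, 113, 3000]);
translate([183, 2940, 0]) cube([6000, 113, 3000]);
translate([183, 236, 0]) cube([113, 2704, 3000]);
translate([6070, 236, 0]) cube([113, 2704, 3000]);


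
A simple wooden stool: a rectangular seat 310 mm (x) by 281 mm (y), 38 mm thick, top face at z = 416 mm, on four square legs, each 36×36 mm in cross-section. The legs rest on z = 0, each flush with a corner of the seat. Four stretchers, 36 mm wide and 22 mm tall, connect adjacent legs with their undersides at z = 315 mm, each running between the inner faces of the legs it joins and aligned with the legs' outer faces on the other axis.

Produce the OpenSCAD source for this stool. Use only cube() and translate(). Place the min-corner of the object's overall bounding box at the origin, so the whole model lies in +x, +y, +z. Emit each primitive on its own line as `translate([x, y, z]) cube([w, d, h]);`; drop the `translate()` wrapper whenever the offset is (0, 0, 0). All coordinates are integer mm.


// leg_h = 416 - 38 = 378
// stretcher span = 310 - 2*36 = 238
translate([0, 0, 378]) cube([310, 281, 38]);
cube([36, 36, 378]);
translate([274, 0, 0]) cube([36, 36, 378]);
translate([0, 245, 0]) cube([36, 36, 378]);
translate([274, 245, 0]) cube([36, 36, 378]);
translate([36, 0, 315]) cube([238, 36, 22]);
translate([36, 245, 315]) cube([238, 36, 22]);
translate([0, 36, 315]) cube([36, 209, 22]);
translate([274, 36, 315]) cube([36, 209, 22]);


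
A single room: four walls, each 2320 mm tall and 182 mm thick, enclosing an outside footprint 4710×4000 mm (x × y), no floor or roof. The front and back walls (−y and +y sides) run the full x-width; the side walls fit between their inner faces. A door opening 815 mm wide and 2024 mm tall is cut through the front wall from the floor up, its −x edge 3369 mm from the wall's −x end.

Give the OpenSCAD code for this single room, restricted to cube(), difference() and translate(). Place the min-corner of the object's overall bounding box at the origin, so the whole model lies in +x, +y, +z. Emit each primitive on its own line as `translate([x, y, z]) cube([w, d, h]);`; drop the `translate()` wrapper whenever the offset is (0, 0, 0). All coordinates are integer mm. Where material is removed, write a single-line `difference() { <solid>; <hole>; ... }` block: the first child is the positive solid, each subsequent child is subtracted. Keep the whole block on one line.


difference() { cube([4710, 182, 2320]); translate([3369, 0, 0]) cube([815, 182, 2024]); }
translate([0, 3818, 0]) cube([4710, 182, 2320]);
translate([0, 182, 0]) cube([182, 3636, 2320]);
translate([4528, 182, 0]) cube([182, 3636, 2320]);


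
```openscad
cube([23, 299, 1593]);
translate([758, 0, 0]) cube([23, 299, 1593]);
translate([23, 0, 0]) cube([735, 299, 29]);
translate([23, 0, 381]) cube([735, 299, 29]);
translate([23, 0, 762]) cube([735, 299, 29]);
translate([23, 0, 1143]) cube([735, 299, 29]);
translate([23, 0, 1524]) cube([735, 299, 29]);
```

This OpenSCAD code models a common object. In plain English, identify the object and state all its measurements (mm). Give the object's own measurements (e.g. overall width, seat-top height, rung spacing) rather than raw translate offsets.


An open bookshelf. Two side panels, each 23 mm thick, 299 mm deep and 1593 mm tall, stand 781 mm apart (outside-to-outside). Between them sit 5 shelves, each 29 mm thick and 299 mm deep, spanning the full gap between the sides. The bottom shelf rests on the floor (its underside at z = 0) and the clear gap between one shelf's top and the next shelf's underside is 352 mm.


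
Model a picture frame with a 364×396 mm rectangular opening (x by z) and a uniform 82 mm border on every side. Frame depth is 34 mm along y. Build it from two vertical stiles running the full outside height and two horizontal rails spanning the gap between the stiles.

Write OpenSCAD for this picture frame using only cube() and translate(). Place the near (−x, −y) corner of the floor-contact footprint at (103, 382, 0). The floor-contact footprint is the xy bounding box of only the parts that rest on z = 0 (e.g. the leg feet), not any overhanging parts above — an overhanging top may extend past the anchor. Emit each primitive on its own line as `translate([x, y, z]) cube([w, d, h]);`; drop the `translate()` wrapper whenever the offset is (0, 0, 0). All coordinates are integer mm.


translate([103, 382, 0]) cube([82, 34, 560]);
translate([549, 382, 0]) cube([82, 34, 560]);
translate([185, 382, 0]) cube([364, 34, 82]);
translate([185, 382, 478]) cube([364, 34, 82]);


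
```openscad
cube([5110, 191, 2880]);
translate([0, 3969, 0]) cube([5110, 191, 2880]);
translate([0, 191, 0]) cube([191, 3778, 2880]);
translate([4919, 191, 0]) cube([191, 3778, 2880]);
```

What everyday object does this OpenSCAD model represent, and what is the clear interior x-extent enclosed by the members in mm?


A house (or room) frame. The interior width is 4728 mm.

Four 2880 mm walls enclosing a rectangle with no floor or roof — a room or house frame. Outside width is 5110 mm and wall thickness is 191 mm, so the interior width is 5110 − 2 × 191 = 4728 mm.


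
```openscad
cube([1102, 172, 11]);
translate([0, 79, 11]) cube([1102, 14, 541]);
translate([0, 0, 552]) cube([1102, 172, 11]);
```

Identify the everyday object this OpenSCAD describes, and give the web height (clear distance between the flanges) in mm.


An I-beam. The web height is 541 mm.

Two wide flanges with a thin centred web — an I-beam. Overall 563 mm minus two 11 mm flanges gives a web of 563 − 2·11 = 541 mm.


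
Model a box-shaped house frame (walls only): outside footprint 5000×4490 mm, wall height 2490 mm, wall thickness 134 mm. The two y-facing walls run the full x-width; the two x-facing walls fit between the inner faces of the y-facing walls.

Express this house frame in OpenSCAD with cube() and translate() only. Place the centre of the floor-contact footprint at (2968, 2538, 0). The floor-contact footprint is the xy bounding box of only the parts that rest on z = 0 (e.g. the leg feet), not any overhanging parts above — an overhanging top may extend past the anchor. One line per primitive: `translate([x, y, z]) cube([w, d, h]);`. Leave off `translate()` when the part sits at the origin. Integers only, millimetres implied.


translate([468, 293, 0]) cube([5000, 134, 2490]);
translate([468, 4649, 0]) cube([5000, 134, 2490]);
translate([468, 427, 0]) cube([134, 4222, 2490]);
translate([5334, 427, 0]) cube([134, 4222, 2490]);


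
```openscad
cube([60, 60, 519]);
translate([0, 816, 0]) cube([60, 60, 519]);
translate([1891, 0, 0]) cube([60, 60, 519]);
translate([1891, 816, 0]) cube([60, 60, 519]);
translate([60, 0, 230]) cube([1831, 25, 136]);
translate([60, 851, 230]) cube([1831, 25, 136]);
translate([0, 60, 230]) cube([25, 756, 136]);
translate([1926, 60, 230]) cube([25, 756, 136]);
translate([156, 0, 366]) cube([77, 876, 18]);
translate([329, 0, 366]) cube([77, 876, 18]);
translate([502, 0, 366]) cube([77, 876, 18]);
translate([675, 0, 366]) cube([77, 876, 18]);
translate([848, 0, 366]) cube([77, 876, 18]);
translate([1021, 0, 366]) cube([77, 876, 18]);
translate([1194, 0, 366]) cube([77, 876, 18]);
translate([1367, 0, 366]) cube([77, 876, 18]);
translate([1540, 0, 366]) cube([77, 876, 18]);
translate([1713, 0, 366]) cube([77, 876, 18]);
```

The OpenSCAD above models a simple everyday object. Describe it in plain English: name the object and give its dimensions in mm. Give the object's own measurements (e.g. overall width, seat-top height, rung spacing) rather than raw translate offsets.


A bed frame 1951 mm long (x) by 876 mm wide (y). Four 60×60 mm corner posts, 519 mm tall, at the corners of the footprint. Four rails of 25 mm thickness and 136 mm height run between adjacent posts with their undersides at z = 230 mm, their outer faces flush with the outside of the frame (the two x-running rails run between the posts' inner faces; the two y-running rails run between the posts' inner faces). 10 slats, each 77 mm wide (x) and 18 mm thick, lie across the top of the two x-running rails, running the full 876 mm width of the frame in y; along x they sit between the end posts with a 96 mm gap after the −x posts and between neighbouring slats, leaving 101 mm before the +x posts.


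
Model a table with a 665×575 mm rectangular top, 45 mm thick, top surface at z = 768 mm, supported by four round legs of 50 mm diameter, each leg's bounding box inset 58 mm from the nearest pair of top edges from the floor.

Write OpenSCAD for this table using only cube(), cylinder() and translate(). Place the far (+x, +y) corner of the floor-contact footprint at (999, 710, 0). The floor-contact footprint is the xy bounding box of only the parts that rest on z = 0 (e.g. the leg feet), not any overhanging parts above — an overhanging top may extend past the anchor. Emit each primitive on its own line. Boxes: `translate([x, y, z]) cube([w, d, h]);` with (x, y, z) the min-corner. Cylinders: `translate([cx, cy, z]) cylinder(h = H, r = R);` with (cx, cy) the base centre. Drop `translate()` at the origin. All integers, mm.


translate([392, 193, 723]) cube([665, 575, 45]);
translate([475, 276, 0]) cylinder(h = 723, r = 25);
translate([974, 276, 0]) cylinder(h = 723, r = 25);
translate([475, 685, 0]) cylinder(h = 723, r = 25);
translate([974, 685, 0]) cylinder(h = 723, r = 25);


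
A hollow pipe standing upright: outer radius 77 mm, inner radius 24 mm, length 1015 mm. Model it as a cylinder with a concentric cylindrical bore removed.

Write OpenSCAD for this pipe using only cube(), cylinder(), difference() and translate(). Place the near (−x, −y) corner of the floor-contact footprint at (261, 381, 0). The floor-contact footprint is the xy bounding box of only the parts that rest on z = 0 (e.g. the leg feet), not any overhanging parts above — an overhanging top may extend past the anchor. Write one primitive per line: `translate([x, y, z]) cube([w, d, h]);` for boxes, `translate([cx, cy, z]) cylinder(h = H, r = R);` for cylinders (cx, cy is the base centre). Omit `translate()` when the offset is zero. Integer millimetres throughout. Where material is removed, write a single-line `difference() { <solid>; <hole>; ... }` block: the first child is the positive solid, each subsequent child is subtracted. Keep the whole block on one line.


difference() { translate([338, 458, 0]) cylinder(h = 1015, r = 77); translate([338, 458, 0]) cylinder(h = 1015, r = 24); }


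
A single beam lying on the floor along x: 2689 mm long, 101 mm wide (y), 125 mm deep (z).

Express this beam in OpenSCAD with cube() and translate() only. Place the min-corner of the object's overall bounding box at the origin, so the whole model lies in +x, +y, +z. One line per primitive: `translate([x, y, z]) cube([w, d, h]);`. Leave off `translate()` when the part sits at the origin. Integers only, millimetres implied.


cube([2689, 101, 125]);


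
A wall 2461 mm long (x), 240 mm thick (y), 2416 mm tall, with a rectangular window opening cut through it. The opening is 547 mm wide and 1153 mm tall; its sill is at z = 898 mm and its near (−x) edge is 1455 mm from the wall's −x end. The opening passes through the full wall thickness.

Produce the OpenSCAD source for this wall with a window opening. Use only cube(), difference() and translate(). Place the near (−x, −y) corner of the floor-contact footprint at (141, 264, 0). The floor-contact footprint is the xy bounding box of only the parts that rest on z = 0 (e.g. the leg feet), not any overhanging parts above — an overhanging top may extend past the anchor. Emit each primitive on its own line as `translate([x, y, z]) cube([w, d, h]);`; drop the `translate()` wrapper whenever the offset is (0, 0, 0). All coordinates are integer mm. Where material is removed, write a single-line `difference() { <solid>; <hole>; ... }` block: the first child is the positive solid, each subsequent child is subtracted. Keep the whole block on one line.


difference() { translate([141, 264, 0]) cube([2461, 240, 2416]); translate([1596, 264, 898]) cube([547, 240, 1153]); }


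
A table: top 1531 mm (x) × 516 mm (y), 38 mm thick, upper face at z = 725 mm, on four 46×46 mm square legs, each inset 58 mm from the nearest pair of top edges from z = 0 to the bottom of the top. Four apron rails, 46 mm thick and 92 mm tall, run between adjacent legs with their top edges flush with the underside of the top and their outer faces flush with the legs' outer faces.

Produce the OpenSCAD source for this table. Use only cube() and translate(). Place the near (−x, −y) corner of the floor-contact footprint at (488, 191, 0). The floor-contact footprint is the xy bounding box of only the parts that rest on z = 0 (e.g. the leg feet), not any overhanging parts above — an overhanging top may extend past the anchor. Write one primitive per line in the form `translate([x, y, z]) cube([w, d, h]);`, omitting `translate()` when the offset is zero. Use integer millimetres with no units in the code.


translate([430, 133, 687]) cube([1531, 516, 38]);
translate([488, 191, 0]) cube([46, 46, 687]);
translate([1857, 191, 0]) cube([46, 46, 687]);
translate([488, 545, 0]) cube([46, 46, 687]);
translate([1857, 545, 0]) cube([46, 46, 687]);
translate([534, 191, 595]) cube([1323, 46, 92]);
translate([534, 545, 595]) cube([1323, 46, 92]);
translate([488, 237, 595]) cube([46, 308, 92]);
translate([1857, 237, 595]) cube([46, 308, 92]);


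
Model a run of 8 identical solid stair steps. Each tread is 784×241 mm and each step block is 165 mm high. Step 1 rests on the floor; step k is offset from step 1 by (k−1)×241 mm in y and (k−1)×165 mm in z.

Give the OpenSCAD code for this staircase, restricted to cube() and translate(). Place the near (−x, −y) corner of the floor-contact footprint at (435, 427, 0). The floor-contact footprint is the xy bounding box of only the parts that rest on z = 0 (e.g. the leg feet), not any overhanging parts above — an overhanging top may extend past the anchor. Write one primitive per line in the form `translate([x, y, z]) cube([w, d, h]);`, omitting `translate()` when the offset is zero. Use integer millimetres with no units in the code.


translate([435, 427, 0]) cube([784, 241, 165]);
translate([435, 668, 165]) cube([784, 241, 165]);
translate([435, 909, 330]) cube([784, 241, 165]);
translate([435, 1150, 495]) cube([784, 241, 165]);
translate([435, 1391, 660]) cube([784, 241, 165]);
translate([435, 1632, 825]) cube([784, 241, 165]);
translate([435, 1873, 990]) cube([784, 241, 165]);
translate([435, 2114, 1155]) cube([784, 241, 165]);


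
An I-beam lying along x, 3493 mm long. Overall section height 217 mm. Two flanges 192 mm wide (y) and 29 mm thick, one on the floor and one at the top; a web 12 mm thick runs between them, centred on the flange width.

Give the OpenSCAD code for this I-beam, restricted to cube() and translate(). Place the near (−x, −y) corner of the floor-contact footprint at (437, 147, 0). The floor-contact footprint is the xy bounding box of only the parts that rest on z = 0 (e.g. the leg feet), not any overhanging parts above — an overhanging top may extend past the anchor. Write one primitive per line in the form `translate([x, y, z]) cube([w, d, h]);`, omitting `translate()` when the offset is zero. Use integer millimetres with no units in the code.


translate([437, 147, 0]) cube([3493, 192, 29]);
translate([437, 237, 29]) cube([3493, 12, 159]);
translate([437, 147, 188]) cube([3493, 192, 29]);


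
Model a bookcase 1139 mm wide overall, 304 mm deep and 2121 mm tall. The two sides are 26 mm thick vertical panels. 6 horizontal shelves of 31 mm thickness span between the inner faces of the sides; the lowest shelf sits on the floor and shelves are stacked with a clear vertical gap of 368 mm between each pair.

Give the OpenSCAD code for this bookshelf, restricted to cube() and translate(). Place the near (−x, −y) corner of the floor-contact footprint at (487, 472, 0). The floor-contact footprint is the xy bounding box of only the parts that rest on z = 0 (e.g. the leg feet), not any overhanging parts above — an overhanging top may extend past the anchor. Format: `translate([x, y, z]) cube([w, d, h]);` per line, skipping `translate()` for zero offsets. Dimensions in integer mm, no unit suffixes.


translate([487, 472, 0]) cube([26, 304, 2121]);
translate([1600, 472, 0]) cube([26, 304, 2121]);
translate([513, 472, 0]) cube([1087, 304, 31]);
translate([513, 472, 399]) cube([1087, 304, 31]);
translate([513, 472, 798]) cube([1087, 304, 31]);
translate([513, 472, 1197]) cube([1087, 304, 31]);
translate([513, 472, 1596]) cube([1087, 304, 31]);
translate([513, 472, 1995]) cube([1087, 304, 31]);


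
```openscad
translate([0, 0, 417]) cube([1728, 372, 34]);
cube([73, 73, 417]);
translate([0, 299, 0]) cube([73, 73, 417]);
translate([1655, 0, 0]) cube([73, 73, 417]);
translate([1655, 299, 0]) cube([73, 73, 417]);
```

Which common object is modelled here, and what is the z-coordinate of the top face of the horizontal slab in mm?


A bench. The seat-top height is 451 mm.

A long slab on four corner posts — a bench. The slab sits at z = 417 with thickness 34, so the top is 417 + 34 = 451 mm.


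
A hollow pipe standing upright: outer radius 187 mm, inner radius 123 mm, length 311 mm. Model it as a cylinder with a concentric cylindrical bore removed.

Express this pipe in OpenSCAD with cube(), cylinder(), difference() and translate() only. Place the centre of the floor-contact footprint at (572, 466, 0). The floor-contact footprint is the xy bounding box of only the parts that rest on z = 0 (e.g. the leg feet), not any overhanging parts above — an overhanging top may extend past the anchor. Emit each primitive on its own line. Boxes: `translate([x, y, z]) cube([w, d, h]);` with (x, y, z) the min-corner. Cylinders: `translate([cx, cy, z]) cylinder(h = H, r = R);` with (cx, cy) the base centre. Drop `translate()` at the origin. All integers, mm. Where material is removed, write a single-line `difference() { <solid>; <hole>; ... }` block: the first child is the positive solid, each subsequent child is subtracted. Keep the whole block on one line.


difference() { translate([572, 466, 0]) cylinder(h = 311, r = 187); translate([572, 466, 0]) cylinder(h = 311, r = 123); }


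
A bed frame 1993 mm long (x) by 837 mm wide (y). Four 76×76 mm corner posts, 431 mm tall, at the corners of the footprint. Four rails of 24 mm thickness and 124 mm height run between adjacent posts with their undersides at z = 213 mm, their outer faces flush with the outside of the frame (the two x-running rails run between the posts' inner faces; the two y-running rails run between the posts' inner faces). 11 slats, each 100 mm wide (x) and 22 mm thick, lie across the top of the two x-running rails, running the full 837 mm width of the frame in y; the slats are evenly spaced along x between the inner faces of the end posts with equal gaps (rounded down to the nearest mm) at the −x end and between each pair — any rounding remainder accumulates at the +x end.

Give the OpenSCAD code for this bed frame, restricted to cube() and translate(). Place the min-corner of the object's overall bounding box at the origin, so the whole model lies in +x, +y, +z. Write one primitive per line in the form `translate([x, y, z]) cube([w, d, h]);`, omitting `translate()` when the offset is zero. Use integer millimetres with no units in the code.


cube([76, 76, 431]);
translate([0, 761, 0]) cube([76, 76, 431]);
translate([1917, 0, 0]) cube([76, 76, 431]);
translate([1917, 761, 0]) cube([76, 76, 431]);
translate([76, 0, 213]) cube([1841, 24, 124]);
translate([76, 813, 213]) cube([1841, 24, 124]);
translate([0, 76, 213]) cube([24, 685, 124]);
translate([1969, 76, 213]) cube([24, 685, 124]);
translate([137, 0, 337]) cube([100, 837, 22]);
translate([298, 0, 337]) cube([100, 837, 22]);
translate([459, 0, 337]) cube([100, 837, 22]);
translate([620, 0, 337]) cube([100, 837, 22]);
translate([781, 0, 337]) cube([100, 837, 22]);
translate([942, 0, 337]) cube([100, 837, 22]);
translate([1103, 0, 337]) cube([100, 837, 22]);
translate([1264, 0, 337]) cube([100, 837, 22]);
translate([1425, 0, 337]) cube([100, 837, 22]);
translate([1586, 0, 337]) cube([100, 837, 22]);
translate([1747, 0, 337]) cube([100, 837, 22]);


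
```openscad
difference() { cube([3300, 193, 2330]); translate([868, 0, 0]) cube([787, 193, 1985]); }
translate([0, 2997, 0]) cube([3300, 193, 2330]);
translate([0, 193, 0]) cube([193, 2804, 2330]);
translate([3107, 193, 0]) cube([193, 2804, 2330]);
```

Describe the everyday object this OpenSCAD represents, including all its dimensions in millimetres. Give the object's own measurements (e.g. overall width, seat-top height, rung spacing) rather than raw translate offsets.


A single room: four walls, each 2330 mm tall and 193 mm thick, enclosing an outside footprint 3300×3190 mm (x × y), no floor or roof. The front and back walls (−y and +y sides) run the full x-width; the side walls fit between their inner faces. A door opening 787 mm wide and 1985 mm tall is cut through the front wall from the floor up, its −x edge 868 mm from the wall's −x end.


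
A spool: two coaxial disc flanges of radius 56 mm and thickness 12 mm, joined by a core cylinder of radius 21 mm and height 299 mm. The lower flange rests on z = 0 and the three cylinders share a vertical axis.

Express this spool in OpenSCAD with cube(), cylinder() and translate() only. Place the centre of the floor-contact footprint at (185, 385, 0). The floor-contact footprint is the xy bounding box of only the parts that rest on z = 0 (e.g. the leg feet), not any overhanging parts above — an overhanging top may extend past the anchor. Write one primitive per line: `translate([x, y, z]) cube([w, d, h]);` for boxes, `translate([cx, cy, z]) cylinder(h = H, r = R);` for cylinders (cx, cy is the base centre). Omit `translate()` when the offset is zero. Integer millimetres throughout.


translate([185, 385, 0]) cylinder(h = 12, r = 56);
translate([185, 385, 12]) cylinder(h = 299, r = 21);
translate([185, 385, 311]) cylinder(h = 12, r = 56);


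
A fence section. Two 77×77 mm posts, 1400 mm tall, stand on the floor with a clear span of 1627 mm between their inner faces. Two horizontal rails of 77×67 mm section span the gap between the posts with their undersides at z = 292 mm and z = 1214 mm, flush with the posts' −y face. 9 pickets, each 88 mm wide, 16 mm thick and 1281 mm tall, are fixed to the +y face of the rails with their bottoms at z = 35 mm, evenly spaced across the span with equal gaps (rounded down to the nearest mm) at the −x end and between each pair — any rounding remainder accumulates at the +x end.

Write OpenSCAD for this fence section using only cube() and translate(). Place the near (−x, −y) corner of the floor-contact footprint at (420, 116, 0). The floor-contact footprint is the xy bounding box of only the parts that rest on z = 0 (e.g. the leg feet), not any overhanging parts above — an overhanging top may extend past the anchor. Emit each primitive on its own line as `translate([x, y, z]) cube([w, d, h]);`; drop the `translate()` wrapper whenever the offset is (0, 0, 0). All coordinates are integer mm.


translate([420, 116, 0]) cube([77, 77, 1400]);
translate([2124, 116, 0]) cube([77, 77, 1400]);
translate([497, 116, 292]) cube([1627, 77, 67]);
translate([497, 116, 1214]) cube([1627, 77, 67]);
translate([580, 193, 35]) cube([88, 16, 1281]);
translate([751, 193, 35]) cube([88, 16, 1281]);
translate([922, 193, 35]) cube([88, 16, 1281]);
translate([1093, 193, 35]) cube([88, 16, 1281]);
translate([1264, 193, 35]) cube([88, 16, 1281]);
translate([1435, 193, 35]) cube([88, 16, 1281]);
translate([1606, 193, 35]) cube([88, 16, 1281]);
translate([1777, 193, 35]) cube([88, 16, 1281]);
translate([1948, 193, 35]) cube([88, 16, 1281]);


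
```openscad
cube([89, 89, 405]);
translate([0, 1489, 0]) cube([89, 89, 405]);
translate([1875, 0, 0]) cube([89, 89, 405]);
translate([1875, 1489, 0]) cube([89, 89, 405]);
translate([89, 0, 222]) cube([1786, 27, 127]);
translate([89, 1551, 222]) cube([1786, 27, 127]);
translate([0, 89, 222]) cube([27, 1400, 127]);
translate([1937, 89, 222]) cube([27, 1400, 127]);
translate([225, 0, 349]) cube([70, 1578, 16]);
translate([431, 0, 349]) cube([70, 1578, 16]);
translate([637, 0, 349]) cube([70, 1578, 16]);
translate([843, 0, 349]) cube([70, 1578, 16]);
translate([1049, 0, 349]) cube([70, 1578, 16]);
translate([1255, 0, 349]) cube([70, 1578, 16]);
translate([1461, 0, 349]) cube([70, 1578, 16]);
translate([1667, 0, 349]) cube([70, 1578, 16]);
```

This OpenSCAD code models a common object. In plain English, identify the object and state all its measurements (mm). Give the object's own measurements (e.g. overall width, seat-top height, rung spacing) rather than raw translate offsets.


A bed frame 1964 mm long (x) by 1578 mm wide (y). Four 89×89 mm corner posts, 405 mm tall, at the corners of the footprint. Four rails of 27 mm thickness and 127 mm height run between adjacent posts with their undersides at z = 222 mm, their outer faces flush with the outside of the frame (the two x-running rails run between the posts' inner faces; the two y-running rails run between the posts' inner faces). 8 slats, each 70 mm wide (x) and 16 mm thick, lie across the top of the two x-running rails, running the full 1578 mm width of the frame in y; along x they sit between the end posts with a 136 mm gap after the −x posts and between neighbouring slats, leaving 138 mm before the +x posts.


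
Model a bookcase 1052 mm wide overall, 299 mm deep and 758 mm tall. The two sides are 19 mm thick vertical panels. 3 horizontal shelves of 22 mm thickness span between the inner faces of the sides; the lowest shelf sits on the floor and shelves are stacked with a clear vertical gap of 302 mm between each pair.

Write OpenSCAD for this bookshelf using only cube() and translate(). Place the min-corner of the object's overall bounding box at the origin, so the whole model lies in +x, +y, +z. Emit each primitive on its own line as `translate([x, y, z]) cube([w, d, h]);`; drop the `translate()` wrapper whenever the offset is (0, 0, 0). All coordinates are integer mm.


cube([19, 299, 758]);
translate([1033, 0, 0]) cube([19, 299, 758]);
translate([19, 0, 0]) cube([1014, 299, 22]);
translate([19, 0, 324]) cube([1014, 299, 22]);
translate([19, 0, 648]) cube([1014, 299, 22]);


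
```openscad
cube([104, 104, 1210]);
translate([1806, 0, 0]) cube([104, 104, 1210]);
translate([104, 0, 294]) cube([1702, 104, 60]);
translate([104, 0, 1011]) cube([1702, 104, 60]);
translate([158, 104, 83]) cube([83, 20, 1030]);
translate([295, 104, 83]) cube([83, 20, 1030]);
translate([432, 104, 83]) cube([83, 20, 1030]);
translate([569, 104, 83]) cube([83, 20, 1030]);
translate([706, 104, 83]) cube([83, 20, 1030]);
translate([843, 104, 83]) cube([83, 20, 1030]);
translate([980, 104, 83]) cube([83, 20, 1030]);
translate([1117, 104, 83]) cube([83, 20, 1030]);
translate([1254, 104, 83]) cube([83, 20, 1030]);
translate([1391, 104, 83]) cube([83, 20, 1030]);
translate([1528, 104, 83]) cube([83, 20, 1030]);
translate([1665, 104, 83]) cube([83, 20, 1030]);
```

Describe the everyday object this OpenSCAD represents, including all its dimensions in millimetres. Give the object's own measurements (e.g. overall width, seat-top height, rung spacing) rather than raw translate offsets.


A fence section. Two 104×104 mm posts, 1210 mm tall, stand on the floor with a clear span of 1702 mm between their inner faces. Two horizontal rails of 104×60 mm section span the gap between the posts with their undersides at z = 294 mm and z = 1011 mm, flush with the posts' −y face. 12 pickets, each 83 mm wide, 20 mm thick and 1030 mm tall, are fixed to the +y face of the rails with their bottoms at z = 83 mm, spaced across the span with a 54 mm gap after the −x post and between neighbouring pickets, with 58 mm left before the +x post.


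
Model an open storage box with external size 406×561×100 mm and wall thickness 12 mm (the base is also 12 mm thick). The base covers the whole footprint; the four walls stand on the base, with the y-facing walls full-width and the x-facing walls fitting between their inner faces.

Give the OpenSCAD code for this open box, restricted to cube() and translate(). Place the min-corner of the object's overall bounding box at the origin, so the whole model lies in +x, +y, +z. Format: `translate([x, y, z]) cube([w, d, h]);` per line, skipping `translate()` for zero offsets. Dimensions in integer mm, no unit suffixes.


cube([406, 561, 12]);
translate([0, 0, 12]) cube([406, 12, 88]);
translate([0, 549, 12]) cube([406, 12, 88]);
translate([0, 12, 12]) cube([12, 537, 88]);
translate([394, 12, 12]) cube([12, 537, 88]);


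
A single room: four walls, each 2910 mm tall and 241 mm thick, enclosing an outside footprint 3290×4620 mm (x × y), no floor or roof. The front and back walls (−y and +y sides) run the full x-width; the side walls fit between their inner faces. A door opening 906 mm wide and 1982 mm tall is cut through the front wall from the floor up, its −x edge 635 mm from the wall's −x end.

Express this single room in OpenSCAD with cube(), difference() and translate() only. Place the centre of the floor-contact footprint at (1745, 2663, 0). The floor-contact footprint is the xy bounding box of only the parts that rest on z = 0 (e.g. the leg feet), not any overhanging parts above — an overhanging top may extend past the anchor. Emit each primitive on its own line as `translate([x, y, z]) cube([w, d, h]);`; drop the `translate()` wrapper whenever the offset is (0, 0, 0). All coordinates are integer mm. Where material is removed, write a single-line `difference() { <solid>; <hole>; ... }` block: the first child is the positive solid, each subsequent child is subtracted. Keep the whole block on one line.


difference() { translate([100, 353, 0]) cube([3290, 241, 2910]); translate([735, 353, 0]) cube([906, 241, 1982]); }
translate([100, 4732, 0]) cube([3290, 241, 2910]);
translate([100, 594, 0]) cube([241, 4138, 2910]);
translate([3149, 594, 0]) cube([241, 4138, 2910]);


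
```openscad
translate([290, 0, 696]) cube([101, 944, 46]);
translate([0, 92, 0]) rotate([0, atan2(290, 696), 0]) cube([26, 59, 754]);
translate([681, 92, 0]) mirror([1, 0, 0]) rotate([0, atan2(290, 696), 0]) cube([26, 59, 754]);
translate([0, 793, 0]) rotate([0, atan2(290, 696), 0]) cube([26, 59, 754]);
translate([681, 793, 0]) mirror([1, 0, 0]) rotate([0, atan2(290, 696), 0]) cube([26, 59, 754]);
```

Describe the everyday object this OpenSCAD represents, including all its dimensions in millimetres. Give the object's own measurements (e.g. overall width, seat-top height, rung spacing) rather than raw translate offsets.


A sawhorse. A 101×944×46 mm beam (x, y, z) sits on two A-frame leg pairs. Each pair is two raked legs of 26×59 mm section (59 mm along y) splaying symmetrically in x. Each leg rises 696 mm vertically over 290 mm of horizontal reach and is 754 mm long along its own axis. Every leg's outer bottom edge rests on the floor and its outer top edge meets a bottom edge of the beam — the left legs (tilting toward +x) meet the beam's −x bottom edge, the right legs (their mirror images, tilting toward −x) meet its +x bottom edge — so the leg tops tuck under the beam, the beam's underside is 696 mm above the floor, and the feet are 681 mm apart outside-to-outside with the beam centred between them. The two leg pairs are set in 92 mm from either end of the beam.


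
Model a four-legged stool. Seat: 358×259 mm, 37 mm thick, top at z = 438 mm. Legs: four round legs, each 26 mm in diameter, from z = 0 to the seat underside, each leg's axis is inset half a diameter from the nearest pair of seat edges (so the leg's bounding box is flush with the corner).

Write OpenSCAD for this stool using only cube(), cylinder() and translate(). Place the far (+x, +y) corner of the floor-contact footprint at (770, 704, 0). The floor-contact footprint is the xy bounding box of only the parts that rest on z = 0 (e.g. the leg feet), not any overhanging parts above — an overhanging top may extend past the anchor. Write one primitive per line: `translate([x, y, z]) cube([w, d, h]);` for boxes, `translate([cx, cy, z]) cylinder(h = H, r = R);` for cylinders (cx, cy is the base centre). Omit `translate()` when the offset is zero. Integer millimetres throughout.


// leg_h = 438 - 37 = 401
translate([412, 445, 401]) cube([358, 259, 37]);
translate([425, 458, 0]) cylinder(h = 401, r = 13);
translate([757, 458, 0]) cylinder(h = 401, r = 13);
translate([425, 691, 0]) cylinder(h = 401, r = 13);
translate([757, 691, 0]) cylinder(h = 401, r = 13);


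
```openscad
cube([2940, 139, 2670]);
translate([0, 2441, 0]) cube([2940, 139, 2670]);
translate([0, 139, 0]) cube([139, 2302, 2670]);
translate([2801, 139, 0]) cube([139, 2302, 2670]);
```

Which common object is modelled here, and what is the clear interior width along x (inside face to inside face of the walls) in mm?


A house (or room) frame. The interior width is 2662 mm.

Four 2670 mm walls enclosing a rectangle with no floor or roof — a room or house frame. Outside width is 2940 mm and wall thickness is 139 mm, so the interior width is 2940 − 2 × 139 = 2662 mm.


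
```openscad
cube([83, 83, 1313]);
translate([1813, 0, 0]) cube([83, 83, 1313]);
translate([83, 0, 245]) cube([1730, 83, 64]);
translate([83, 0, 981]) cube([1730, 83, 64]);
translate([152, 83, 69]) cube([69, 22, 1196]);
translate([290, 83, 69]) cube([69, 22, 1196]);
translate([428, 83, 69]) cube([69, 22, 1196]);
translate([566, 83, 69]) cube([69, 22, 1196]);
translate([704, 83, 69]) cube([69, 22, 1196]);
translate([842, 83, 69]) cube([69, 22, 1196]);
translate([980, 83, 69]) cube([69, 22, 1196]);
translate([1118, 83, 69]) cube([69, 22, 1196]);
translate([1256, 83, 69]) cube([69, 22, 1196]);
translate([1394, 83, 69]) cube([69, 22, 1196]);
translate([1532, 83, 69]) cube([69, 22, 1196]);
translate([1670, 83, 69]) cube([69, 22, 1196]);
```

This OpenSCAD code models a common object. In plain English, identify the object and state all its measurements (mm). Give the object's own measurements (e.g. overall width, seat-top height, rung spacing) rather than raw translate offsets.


A fence section. Two 83×83 mm posts, 1313 mm tall, stand on the floor with a clear span of 1730 mm between their inner faces. Two horizontal rails of 83×64 mm section span the gap between the posts with their undersides at z = 245 mm and z = 981 mm, flush with the posts' −y face. 12 pickets, each 69 mm wide, 22 mm thick and 1196 mm tall, are fixed to the +y face of the rails with their bottoms at z = 69 mm, spaced across the span with a 69 mm gap after the −x post and between neighbouring pickets, with 74 mm left before the +x post.
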